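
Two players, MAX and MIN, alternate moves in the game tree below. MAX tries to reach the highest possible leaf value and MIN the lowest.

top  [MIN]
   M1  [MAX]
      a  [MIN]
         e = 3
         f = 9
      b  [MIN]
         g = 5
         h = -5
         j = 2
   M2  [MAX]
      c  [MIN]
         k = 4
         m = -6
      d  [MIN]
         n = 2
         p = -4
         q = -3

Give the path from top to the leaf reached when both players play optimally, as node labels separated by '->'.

top -> M2 -> d -> p

a (MIN): min(3, 9) = 3
b (MIN): min(5, -5, 2) = -5
M1 (MAX): max(3, -5) = 3
c (MIN): min(4, -6) = -6
d (MIN): min(2, -4, -3) = -4
M2 (MAX): max(-6, -4) = -4
top (MIN): min(3, -4) = -4
At top, MIN picks M2 (lowest: -4).
At M2, MAX picks d (highest: -4).
At d, MIN picks p (lowest: -4).
Terminal value -4.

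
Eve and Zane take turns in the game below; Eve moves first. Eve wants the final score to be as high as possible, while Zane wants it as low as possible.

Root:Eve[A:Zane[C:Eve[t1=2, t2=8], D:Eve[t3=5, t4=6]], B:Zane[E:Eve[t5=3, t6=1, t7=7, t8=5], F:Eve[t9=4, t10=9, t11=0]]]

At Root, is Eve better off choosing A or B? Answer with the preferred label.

B

C (Eve): max(2, 8) = 8
D (Eve): max(5, 6) = 6
A (Zane): min(8, 6) = 6
E (Eve): max(3, 1, 7, 5) = 7
F (Eve): max(4, 9, 0) = 9
B (Zane): min(7, 9) = 7
Eve prefers the higher value; A=6, B=7. B is better since 7 > 6.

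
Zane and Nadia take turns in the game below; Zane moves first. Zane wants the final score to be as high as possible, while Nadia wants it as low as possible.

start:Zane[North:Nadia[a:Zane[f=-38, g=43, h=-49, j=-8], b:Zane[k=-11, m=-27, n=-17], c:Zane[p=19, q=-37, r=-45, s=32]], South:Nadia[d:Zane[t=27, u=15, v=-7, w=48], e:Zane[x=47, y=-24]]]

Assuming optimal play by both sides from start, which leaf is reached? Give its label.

x

a (Zane): max(-38, 43, -49, -8) = 43
b (Zane): max(-11, -27, -17) = -11
c (Zane): max(19, -37, -45, 32) = 32
North (Nadia): min(43, -11, 32) = -11
d (Zane): max(27, 15, -7, 48) = 48
e (Zane): max(47, -24) = 47
South (Nadia): min(48, 47) = 47
start (Zane): max(-11, 47) = 47
At start, Zane picks South (highest: 47).
At South, Nadia picks e (lowest: 47).
At e, Zane picks x (highest: 47).
Terminal value 47.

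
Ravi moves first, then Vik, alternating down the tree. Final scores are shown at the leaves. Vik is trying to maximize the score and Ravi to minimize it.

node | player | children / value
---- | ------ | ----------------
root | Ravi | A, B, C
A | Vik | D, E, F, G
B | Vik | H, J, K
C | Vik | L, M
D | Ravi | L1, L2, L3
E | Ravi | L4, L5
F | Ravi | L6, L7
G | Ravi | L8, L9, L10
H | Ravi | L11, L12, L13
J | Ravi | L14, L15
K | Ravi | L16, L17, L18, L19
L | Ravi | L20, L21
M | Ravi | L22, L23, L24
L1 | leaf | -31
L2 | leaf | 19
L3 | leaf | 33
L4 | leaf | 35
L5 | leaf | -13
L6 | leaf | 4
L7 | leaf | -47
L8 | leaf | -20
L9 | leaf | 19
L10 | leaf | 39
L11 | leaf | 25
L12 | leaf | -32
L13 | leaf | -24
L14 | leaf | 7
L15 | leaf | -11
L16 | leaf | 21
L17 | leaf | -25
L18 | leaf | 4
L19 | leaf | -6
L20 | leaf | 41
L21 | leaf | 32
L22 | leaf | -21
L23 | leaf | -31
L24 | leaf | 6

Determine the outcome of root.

D (Ravi): min(-31, 19, 33) = -31
E (Ravi): min(35, -13) = -13
F (Ravi): min(4, -47) = -47
G (Ravi): min(-20, 19, 39) = -20
A (Vik): max(-31, -13, -47, -20) = -13
H (Ravi): min(25, -32, -24) = -32
J (Ravi): min(7, -11) = -11
K (Ravi): min(21, -25, 4, -6) = -25
B (Vik): max(-32, -11, -25) = -11
L (Ravi): min(41, 32) = 32
M (Ravi): min(-21, -31, 6) = -31
C (Vik): max(32, -31) = 32
root (Ravi): min(-13, -11, 32) = -13

-13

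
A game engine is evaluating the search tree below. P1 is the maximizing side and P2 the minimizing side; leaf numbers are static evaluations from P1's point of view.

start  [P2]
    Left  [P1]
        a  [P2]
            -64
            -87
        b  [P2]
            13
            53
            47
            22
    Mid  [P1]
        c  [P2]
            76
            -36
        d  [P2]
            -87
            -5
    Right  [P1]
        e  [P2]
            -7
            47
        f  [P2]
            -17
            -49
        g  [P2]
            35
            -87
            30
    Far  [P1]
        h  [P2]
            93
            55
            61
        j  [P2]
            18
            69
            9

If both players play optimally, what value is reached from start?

-36

a (P2): min(-64, -87) = -87
b (P2): min(13, 53, 47, 22) = 13
Left (P1): max(-87, 13) = 13
c (P2): min(76, -36) = -36
d (P2): min(-87, -5) = -87
Mid (P1): max(-36, -87) = -36
e (P2): min(-7, 47) = -7
f (P2): min(-17, -49) = -49
g (P2): min(35, -87, 30) = -87
Right (P1): max(-7, -49, -87) = -7
h (P2): min(93, 55, 61) = 55
j (P2): min(18, 69, 9) = 9
Far (P1): max(55, 9) = 55
start (P2): min(13, -36, -7, 55) = -36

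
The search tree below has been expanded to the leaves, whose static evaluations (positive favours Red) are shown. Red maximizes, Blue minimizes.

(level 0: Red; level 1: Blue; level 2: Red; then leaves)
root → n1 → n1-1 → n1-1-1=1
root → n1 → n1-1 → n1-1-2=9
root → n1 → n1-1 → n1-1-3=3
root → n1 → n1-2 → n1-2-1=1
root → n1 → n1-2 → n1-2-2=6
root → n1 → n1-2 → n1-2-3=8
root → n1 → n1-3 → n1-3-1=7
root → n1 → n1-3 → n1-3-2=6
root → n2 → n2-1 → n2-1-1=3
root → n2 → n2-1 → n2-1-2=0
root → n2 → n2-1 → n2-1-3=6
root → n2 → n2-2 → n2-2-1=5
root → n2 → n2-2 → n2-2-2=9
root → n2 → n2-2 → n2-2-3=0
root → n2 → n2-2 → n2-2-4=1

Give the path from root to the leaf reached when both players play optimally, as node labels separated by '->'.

n1-1 (Red): max(1, 9, 3) = 9
n1-2 (Red): max(1, 6, 8) = 8
n1-3 (Red): max(7, 6) = 7
n1 (Blue): min(9, 8, 7) = 7
n2-1 (Red): max(3, 0, 6) = 6
n2-2 (Red): max(5, 9, 0, 1) = 9
n2 (Blue): min(6, 9) = 6
root (Red): max(7, 6) = 7
At root, Red picks n1 (highest: 7).
At n1, Blue picks n1-3 (lowest: 7).
At n1-3, Red picks n1-3-1 (highest: 7).
Terminal value 7.

root -> n1 -> n1-3 -> n1-3-1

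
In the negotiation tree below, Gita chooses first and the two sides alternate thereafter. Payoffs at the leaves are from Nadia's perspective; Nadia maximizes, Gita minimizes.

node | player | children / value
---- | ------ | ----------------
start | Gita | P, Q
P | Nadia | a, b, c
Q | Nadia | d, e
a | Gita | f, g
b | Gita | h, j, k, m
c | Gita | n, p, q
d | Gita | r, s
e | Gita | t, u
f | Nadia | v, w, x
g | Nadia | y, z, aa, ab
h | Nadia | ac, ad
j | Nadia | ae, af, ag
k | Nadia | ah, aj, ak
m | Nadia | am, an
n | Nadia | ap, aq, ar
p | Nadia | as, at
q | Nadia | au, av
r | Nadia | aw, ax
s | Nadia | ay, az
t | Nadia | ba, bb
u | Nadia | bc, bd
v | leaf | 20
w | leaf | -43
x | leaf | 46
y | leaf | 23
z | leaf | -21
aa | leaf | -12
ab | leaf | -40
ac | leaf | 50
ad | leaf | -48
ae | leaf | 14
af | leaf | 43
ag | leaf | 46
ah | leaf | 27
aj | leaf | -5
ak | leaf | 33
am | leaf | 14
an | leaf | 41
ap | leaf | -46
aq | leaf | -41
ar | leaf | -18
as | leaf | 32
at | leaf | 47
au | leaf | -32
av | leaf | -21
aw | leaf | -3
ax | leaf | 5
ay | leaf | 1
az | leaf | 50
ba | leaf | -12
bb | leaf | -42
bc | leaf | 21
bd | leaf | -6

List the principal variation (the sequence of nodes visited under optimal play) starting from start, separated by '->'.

f (Nadia): max(20, -43, 46) = 46
g (Nadia): max(23, -21, -12, -40) = 23
a (Gita): min(46, 23) = 23
h (Nadia): max(50, -48) = 50
j (Nadia): max(14, 43, 46) = 46
k (Nadia): max(27, -5, 33) = 33
m (Nadia): max(14, 41) = 41
b (Gita): min(50, 46, 33, 41) = 33
n (Nadia): max(-46, -41, -18) = -18
p (Nadia): max(32, 47) = 47
q (Nadia): max(-32, -21) = -21
c (Gita): min(-18, 47, -21) = -21
P (Nadia): max(23, 33, -21) = 33
r (Nadia): max(-3, 5) = 5
s (Nadia): max(1, 50) = 50
d (Gita): min(5, 50) = 5
t (Nadia): max(-12, -42) = -12
u (Nadia): max(21, -6) = 21
e (Gita): min(-12, 21) = -12
Q (Nadia): max(5, -12) = 5
start (Gita): min(33, 5) = 5
At start, Gita picks Q (lowest: 5).
At Q, Nadia picks d (highest: 5).
At d, Gita picks r (lowest: 5).
At r, Nadia picks ax (highest: 5).
Terminal value 5.

start -> Q -> d -> r -> ax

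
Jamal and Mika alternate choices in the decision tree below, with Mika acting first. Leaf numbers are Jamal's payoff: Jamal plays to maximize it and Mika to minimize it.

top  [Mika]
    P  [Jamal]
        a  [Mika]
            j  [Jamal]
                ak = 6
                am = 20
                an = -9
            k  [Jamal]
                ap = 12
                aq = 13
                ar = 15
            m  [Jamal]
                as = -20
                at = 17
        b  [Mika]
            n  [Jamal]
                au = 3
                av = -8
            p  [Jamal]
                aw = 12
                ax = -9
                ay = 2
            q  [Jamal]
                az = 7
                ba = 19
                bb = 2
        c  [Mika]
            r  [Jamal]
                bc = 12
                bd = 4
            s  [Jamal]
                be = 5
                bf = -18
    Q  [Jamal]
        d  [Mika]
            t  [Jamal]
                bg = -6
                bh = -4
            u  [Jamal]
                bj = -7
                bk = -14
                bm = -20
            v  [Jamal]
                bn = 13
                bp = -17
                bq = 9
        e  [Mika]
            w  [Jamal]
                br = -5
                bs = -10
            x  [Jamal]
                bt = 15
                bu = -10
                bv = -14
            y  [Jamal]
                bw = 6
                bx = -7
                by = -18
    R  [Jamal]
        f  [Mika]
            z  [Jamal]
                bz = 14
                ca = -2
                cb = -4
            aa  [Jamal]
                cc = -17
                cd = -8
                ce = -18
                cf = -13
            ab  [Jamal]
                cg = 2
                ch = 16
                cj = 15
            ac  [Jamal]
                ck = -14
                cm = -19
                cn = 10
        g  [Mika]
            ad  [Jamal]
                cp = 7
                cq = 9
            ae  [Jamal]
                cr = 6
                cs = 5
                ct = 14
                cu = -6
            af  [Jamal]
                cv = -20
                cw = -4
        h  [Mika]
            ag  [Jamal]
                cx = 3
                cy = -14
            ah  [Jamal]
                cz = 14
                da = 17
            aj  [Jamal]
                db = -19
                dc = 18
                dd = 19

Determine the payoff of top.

-5

j (Jamal): max(6, 20, -9) = 20
k (Jamal): max(12, 13, 15) = 15
m (Jamal): max(-20, 17) = 17
a (Mika): min(20, 15, 17) = 15
n (Jamal): max(3, -8) = 3
p (Jamal): max(12, -9, 2) = 12
q (Jamal): max(7, 19, 2) = 19
b (Mika): min(3, 12, 19) = 3
r (Jamal): max(12, 4) = 12
s (Jamal): max(5, -18) = 5
c (Mika): min(12, 5) = 5
P (Jamal): max(15, 3, 5) = 15
t (Jamal): max(-6, -4) = -4
u (Jamal): max(-7, -14, -20) = -7
v (Jamal): max(13, -17, 9) = 13
d (Mika): min(-4, -7, 13) = -7
w (Jamal): max(-5, -10) = -5
x (Jamal): max(15, -10, -14) = 15
y (Jamal): max(6, -7, -18) = 6
e (Mika): min(-5, 15, 6) = -5
Q (Jamal): max(-7, -5) = -5
z (Jamal): max(14, -2, -4) = 14
aa (Jamal): max(-17, -8, -18, -13) = -8
ab (Jamal): max(2, 16, 15) = 16
ac (Jamal): max(-14, -19, 10) = 10
f (Mika): min(14, -8, 16, 10) = -8
ad (Jamal): max(7, 9) = 9
ae (Jamal): max(6, 5, 14, -6) = 14
af (Jamal): max(-20, -4) = -4
g (Mika): min(9, 14, -4) = -4
ag (Jamal): max(3, -14) = 3
ah (Jamal): max(14, 17) = 17
aj (Jamal): max(-19, 18, 19) = 19
h (Mika): min(3, 17, 19) = 3
R (Jamal): max(-8, -4, 3) = 3
top (Mika): min(15, -5, 3) = -5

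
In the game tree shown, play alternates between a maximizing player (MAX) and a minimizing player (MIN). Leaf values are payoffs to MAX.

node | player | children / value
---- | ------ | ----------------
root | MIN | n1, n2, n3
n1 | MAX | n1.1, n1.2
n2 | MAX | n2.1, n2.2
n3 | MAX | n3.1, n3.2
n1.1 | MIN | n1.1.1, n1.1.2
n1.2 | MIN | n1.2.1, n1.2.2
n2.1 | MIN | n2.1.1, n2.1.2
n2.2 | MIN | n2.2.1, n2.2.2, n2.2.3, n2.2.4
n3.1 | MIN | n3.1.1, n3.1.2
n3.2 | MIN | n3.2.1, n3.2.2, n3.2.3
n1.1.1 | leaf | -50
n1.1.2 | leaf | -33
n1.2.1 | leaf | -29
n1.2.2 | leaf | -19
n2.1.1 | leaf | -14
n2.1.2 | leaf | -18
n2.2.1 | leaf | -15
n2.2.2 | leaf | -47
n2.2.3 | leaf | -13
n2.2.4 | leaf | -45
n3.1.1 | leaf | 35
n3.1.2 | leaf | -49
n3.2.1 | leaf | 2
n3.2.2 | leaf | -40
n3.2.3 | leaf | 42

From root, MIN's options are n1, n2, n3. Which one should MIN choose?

n1.1 (MIN): min(-50, -33) = -50
n1.2 (MIN): min(-29, -19) = -29
n1 (MAX): max(-50, -29) = -29
n2.1 (MIN): min(-14, -18) = -18
n2.2 (MIN): min(-15, -47, -13, -45) = -47
n2 (MAX): max(-18, -47) = -18
n3.1 (MIN): min(35, -49) = -49
n3.2 (MIN): min(2, -40, 42) = -40
n3 (MAX): max(-49, -40) = -40
root (MIN): min(-29, -18, -40) = -40
MIN at root wants the lowest of {n1=-29, n2=-18, n3=-40}, so chooses n3.

n3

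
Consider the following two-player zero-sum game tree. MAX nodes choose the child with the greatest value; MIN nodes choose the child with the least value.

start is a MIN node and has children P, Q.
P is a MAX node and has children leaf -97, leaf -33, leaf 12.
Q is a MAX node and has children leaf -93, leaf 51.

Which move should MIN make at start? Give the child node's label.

P (MAX): max(-97, -33, 12) = 12
Q (MAX): max(-93, 51) = 51
start (MIN): min(12, 51) = 12
MIN at start wants the lowest of {P=12, Q=51}, so chooses P.

P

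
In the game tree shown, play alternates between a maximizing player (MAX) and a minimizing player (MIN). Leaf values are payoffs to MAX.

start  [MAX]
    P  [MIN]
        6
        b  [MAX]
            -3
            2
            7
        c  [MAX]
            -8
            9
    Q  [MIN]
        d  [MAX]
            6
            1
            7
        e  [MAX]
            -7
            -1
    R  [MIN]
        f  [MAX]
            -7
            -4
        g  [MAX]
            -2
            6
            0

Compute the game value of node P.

b (MAX): max(-3, 2, 7) = 7
c (MAX): max(-8, 9) = 9
P (MIN): min(6, 7, 9) = 6

6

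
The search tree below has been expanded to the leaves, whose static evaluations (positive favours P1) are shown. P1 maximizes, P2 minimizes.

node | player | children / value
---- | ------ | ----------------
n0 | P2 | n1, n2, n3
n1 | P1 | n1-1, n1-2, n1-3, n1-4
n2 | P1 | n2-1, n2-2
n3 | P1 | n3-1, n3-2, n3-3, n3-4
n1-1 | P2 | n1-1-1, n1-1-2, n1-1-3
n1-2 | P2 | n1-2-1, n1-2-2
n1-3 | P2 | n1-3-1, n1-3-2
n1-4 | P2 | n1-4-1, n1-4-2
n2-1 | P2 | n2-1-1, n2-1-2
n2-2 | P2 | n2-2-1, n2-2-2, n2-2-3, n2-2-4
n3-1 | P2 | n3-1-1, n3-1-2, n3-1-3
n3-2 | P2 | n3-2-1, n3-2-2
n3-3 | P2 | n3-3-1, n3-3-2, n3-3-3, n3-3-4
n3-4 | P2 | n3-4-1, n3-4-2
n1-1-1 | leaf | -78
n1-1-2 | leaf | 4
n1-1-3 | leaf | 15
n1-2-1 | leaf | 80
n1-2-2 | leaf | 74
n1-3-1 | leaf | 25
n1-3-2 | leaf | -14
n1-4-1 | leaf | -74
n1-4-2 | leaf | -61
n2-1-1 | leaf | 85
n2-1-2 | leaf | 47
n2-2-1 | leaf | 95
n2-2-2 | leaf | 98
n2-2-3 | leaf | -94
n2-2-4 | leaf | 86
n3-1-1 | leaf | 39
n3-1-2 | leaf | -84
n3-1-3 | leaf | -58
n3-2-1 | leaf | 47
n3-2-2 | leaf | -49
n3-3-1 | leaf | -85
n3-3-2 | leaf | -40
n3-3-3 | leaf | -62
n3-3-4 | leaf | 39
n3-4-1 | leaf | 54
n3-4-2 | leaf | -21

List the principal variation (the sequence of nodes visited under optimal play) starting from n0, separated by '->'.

n1-1 (P2): min(-78, 4, 15) = -78
n1-2 (P2): min(80, 74) = 74
n1-3 (P2): min(25, -14) = -14
n1-4 (P2): min(-74, -61) = -74
n1 (P1): max(-78, 74, -14, -74) = 74
n2-1 (P2): min(85, 47) = 47
n2-2 (P2): min(95, 98, -94, 86) = -94
n2 (P1): max(47, -94) = 47
n3-1 (P2): min(39, -84, -58) = -84
n3-2 (P2): min(47, -49) = -49
n3-3 (P2): min(-85, -40, -62, 39) = -85
n3-4 (P2): min(54, -21) = -21
n3 (P1): max(-84, -49, -85, -21) = -21
n0 (P2): min(74, 47, -21) = -21
At n0, P2 picks n3 (lowest: -21).
At n3, P1 picks n3-4 (highest: -21).
At n3-4, P2 picks n3-4-2 (lowest: -21).
Terminal value -21.

n0 -> n3 -> n3-4 -> n3-4-2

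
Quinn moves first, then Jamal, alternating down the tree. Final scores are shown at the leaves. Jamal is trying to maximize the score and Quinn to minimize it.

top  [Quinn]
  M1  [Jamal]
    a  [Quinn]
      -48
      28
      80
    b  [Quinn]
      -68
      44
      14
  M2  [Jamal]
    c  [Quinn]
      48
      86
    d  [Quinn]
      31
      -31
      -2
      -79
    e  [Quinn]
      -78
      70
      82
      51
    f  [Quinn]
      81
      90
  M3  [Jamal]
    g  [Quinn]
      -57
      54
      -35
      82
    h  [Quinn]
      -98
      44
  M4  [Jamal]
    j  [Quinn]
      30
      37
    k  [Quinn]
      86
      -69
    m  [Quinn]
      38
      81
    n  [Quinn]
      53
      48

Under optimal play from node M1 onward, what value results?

a (Quinn): min(-48, 28, 80) = -48
b (Quinn): min(-68, 44, 14) = -68
M1 (Jamal): max(-48, -68) = -48

-48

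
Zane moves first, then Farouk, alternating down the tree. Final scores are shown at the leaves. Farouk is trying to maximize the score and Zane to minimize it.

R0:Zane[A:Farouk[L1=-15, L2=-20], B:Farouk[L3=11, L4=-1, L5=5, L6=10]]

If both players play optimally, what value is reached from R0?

A (Farouk): max(-15, -20) = -15
B (Farouk): max(11, -1, 5, 10) = 11
R0 (Zane): min(-15, 11) = -15

-15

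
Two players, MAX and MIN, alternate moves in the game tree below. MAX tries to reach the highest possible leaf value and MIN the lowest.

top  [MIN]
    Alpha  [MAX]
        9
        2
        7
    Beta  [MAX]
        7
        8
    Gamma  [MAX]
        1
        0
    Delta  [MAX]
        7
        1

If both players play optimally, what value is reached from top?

Alpha (MAX): max(9, 2, 7) = 9
Beta (MAX): max(7, 8) = 8
Gamma (MAX): max(1, 0) = 1
Delta (MAX): max(7, 1) = 7
top (MIN): min(9, 8, 1, 7) = 1

1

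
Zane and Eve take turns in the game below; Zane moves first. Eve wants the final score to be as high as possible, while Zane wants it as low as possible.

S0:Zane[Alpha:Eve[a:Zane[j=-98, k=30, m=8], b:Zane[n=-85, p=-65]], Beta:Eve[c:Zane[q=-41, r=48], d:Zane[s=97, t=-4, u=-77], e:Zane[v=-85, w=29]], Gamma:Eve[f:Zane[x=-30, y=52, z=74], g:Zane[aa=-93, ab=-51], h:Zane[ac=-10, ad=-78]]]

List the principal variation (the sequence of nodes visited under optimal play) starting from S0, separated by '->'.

a (Zane): min(-98, 30, 8) = -98
b (Zane): min(-85, -65) = -85
Alpha (Eve): max(-98, -85) = -85
c (Zane): min(-41, 48) = -41
d (Zane): min(97, -4, -77) = -77
e (Zane): min(-85, 29) = -85
Beta (Eve): max(-41, -77, -85) = -41
f (Zane): min(-30, 52, 74) = -30
g (Zane): min(-93, -51) = -93
h (Zane): min(-10, -78) = -78
Gamma (Eve): max(-30, -93, -78) = -30
S0 (Zane): min(-85, -41, -30) = -85
At S0, Zane picks Alpha (lowest: -85).
At Alpha, Eve picks b (highest: -85).
At b, Zane picks n (lowest: -85).
Terminal value -85.

S0 -> Alpha -> b -> n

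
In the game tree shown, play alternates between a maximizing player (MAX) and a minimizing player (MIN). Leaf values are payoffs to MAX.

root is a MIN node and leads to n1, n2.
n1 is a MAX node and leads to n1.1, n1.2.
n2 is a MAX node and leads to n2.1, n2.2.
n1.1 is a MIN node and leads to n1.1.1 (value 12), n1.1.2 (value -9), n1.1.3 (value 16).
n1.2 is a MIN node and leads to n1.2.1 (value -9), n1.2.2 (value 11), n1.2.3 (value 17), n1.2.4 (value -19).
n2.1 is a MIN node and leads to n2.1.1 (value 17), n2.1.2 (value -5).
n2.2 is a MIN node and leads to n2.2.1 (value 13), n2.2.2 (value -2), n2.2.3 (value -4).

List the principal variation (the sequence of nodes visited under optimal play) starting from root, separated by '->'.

n1.1 (MIN): min(12, -9, 16) = -9
n1.2 (MIN): min(-9, 11, 17, -19) = -19
n1 (MAX): max(-9, -19) = -9
n2.1 (MIN): min(17, -5) = -5
n2.2 (MIN): min(13, -2, -4) = -4
n2 (MAX): max(-5, -4) = -4
root (MIN): min(-9, -4) = -9
At root, MIN picks n1 (lowest: -9).
At n1, MAX picks n1.1 (highest: -9).
At n1.1, MIN picks n1.1.2 (lowest: -9).
Terminal value -9.

root -> n1 -> n1.1 -> n1.1.2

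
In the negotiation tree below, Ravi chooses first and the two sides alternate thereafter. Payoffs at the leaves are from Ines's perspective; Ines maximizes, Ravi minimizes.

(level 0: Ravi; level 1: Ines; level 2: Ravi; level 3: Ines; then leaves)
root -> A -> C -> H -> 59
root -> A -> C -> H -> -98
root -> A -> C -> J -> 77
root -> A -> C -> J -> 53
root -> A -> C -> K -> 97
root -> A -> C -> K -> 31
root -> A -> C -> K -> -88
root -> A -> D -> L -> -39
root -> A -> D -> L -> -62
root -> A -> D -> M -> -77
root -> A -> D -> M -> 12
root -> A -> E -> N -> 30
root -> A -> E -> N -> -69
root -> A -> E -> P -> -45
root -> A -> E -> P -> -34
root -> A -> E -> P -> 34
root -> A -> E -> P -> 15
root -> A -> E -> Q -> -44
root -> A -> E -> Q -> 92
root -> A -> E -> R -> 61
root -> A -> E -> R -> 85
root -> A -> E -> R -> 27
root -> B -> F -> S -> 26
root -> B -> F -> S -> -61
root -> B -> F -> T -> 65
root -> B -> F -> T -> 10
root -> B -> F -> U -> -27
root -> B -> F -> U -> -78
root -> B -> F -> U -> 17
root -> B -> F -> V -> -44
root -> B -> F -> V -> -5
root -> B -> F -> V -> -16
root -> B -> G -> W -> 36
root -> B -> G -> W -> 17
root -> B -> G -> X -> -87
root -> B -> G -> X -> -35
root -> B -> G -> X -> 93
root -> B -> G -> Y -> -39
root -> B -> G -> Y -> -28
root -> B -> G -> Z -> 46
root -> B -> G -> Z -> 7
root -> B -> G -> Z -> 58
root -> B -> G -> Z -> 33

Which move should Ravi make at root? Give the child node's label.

H (Ines): max(59, -98) = 59
J (Ines): max(77, 53) = 77
K (Ines): max(97, 31, -88) = 97
C (Ravi): min(59, 77, 97) = 59
L (Ines): max(-39, -62) = -39
M (Ines): max(-77, 12) = 12
D (Ravi): min(-39, 12) = -39
N (Ines): max(30, -69) = 30
P (Ines): max(-45, -34, 34, 15) = 34
Q (Ines): max(-44, 92) = 92
R (Ines): max(61, 85, 27) = 85
E (Ravi): min(30, 34, 92, 85) = 30
A (Ines): max(59, -39, 30) = 59
S (Ines): max(26, -61) = 26
T (Ines): max(65, 10) = 65
U (Ines): max(-27, -78, 17) = 17
V (Ines): max(-44, -5, -16) = -5
F (Ravi): min(26, 65, 17, -5) = -5
W (Ines): max(36, 17) = 36
X (Ines): max(-87, -35, 93) = 93
Y (Ines): max(-39, -28) = -28
Z (Ines): max(46, 7, 58, 33) = 58
G (Ravi): min(36, 93, -28, 58) = -28
B (Ines): max(-5, -28) = -5
root (Ravi): min(59, -5) = -5
Ravi at root wants the lowest of {A=59, B=-5}, so chooses B.

B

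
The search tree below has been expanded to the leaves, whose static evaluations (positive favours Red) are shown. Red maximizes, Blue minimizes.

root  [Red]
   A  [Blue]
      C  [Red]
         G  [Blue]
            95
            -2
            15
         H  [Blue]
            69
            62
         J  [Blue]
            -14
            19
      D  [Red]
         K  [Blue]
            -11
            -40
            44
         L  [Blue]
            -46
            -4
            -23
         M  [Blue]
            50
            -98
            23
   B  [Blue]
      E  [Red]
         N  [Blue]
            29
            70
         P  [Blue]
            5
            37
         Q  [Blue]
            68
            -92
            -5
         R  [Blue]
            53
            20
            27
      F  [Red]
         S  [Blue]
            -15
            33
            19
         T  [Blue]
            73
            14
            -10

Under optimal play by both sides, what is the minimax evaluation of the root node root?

G (Blue): min(95, -2, 15) = -2
H (Blue): min(69, 62) = 62
J (Blue): min(-14, 19) = -14
C (Red): max(-2, 62, -14) = 62
K (Blue): min(-11, -40, 44) = -40
L (Blue): min(-46, -4, -23) = -46
M (Blue): min(50, -98, 23) = -98
D (Red): max(-40, -46, -98) = -40
A (Blue): min(62, -40) = -40
N (Blue): min(29, 70) = 29
P (Blue): min(5, 37) = 5
Q (Blue): min(68, -92, -5) = -92
R (Blue): min(53, 20, 27) = 20
E (Red): max(29, 5, -92, 20) = 29
S (Blue): min(-15, 33, 19) = -15
T (Blue): min(73, 14, -10) = -10
F (Red): max(-15, -10) = -10
B (Blue): min(29, -10) = -10
root (Red): max(-40, -10) = -10

-10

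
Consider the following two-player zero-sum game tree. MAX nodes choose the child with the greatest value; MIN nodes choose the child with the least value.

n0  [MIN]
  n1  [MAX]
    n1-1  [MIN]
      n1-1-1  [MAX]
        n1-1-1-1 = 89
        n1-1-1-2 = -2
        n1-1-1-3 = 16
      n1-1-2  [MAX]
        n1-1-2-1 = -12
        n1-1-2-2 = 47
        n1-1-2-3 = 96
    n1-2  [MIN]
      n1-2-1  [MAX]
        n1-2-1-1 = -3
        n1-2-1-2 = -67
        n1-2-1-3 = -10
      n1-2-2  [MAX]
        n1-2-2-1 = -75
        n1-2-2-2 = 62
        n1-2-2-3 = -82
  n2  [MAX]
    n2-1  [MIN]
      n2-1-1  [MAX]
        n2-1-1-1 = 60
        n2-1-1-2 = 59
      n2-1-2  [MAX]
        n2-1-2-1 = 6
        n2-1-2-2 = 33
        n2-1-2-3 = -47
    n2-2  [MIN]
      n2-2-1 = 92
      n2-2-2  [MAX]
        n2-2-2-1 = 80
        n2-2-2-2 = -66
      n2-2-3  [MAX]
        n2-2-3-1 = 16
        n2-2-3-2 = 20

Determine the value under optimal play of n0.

33

n1-1-1 (MAX): max(89, -2, 16) = 89
n1-1-2 (MAX): max(-12, 47, 96) = 96
n1-1 (MIN): min(89, 96) = 89
n1-2-1 (MAX): max(-3, -67, -10) = -3
n1-2-2 (MAX): max(-75, 62, -82) = 62
n1-2 (MIN): min(-3, 62) = -3
n1 (MAX): max(89, -3) = 89
n2-1-1 (MAX): max(60, 59) = 60
n2-1-2 (MAX): max(6, 33, -47) = 33
n2-1 (MIN): min(60, 33) = 33
n2-2-2 (MAX): max(80, -66) = 80
n2-2-3 (MAX): max(16, 20) = 20
n2-2 (MIN): min(92, 80, 20) = 20
n2 (MAX): max(33, 20) = 33
n0 (MIN): min(89, 33) = 33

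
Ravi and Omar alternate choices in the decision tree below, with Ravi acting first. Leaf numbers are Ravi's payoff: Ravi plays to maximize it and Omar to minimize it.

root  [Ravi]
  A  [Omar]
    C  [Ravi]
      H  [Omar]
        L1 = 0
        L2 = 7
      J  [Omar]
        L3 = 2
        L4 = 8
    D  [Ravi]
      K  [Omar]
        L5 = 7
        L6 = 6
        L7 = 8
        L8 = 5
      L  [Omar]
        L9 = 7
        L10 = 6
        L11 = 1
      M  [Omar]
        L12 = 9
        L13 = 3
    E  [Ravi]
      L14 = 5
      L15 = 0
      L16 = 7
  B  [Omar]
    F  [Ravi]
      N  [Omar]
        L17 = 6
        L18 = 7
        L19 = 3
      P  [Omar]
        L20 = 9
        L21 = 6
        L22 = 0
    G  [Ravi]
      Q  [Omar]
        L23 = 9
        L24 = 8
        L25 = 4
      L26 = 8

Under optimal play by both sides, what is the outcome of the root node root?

3

H (Omar): min(0, 7) = 0
J (Omar): min(2, 8) = 2
C (Ravi): max(0, 2) = 2
K (Omar): min(7, 6, 8, 5) = 5
L (Omar): min(7, 6, 1) = 1
M (Omar): min(9, 3) = 3
D (Ravi): max(5, 1, 3) = 5
E (Ravi): max(5, 0, 7) = 7
A (Omar): min(2, 5, 7) = 2
N (Omar): min(6, 7, 3) = 3
P (Omar): min(9, 6, 0) = 0
F (Ravi): max(3, 0) = 3
Q (Omar): min(9, 8, 4) = 4
G (Ravi): max(4, 8) = 8
B (Omar): min(3, 8) = 3
root (Ravi): max(2, 3) = 3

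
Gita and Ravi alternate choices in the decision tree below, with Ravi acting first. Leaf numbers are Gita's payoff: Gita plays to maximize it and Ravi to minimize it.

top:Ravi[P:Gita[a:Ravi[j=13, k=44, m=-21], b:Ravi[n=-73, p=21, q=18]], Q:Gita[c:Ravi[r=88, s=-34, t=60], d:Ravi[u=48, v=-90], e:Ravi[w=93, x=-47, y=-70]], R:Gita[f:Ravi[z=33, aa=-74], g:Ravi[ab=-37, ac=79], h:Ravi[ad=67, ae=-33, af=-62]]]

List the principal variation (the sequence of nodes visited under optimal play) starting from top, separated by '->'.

top -> R -> g -> ab

a (Ravi): min(13, 44, -21) = -21
b (Ravi): min(-73, 21, 18) = -73
P (Gita): max(-21, -73) = -21
c (Ravi): min(88, -34, 60) = -34
d (Ravi): min(48, -90) = -90
e (Ravi): min(93, -47, -70) = -70
Q (Gita): max(-34, -90, -70) = -34
f (Ravi): min(33, -74) = -74
g (Ravi): min(-37, 79) = -37
h (Ravi): min(67, -33, -62) = -62
R (Gita): max(-74, -37, -62) = -37
top (Ravi): min(-21, -34, -37) = -37
At top, Ravi picks R (lowest: -37).
At R, Gita picks g (highest: -37).
At g, Ravi picks ab (lowest: -37).
Terminal value -37.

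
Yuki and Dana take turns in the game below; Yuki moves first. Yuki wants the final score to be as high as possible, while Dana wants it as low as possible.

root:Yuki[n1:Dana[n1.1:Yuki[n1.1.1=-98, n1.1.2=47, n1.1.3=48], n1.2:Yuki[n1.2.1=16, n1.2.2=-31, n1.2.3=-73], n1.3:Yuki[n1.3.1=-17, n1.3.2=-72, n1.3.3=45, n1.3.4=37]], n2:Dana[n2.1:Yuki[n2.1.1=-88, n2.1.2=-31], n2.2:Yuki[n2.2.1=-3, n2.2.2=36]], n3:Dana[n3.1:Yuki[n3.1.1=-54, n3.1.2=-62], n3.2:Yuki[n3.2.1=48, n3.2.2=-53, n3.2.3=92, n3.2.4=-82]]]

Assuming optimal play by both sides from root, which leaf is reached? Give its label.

n1.2.1

n1.1 (Yuki): max(-98, 47, 48) = 48
n1.2 (Yuki): max(16, -31, -73) = 16
n1.3 (Yuki): max(-17, -72, 45, 37) = 45
n1 (Dana): min(48, 16, 45) = 16
n2.1 (Yuki): max(-88, -31) = -31
n2.2 (Yuki): max(-3, 36) = 36
n2 (Dana): min(-31, 36) = -31
n3.1 (Yuki): max(-54, -62) = -54
n3.2 (Yuki): max(48, -53, 92, -82) = 92
n3 (Dana): min(-54, 92) = -54
root (Yuki): max(16, -31, -54) = 16
At root, Yuki picks n1 (highest: 16).
At n1, Dana picks n1.2 (lowest: 16).
At n1.2, Yuki picks n1.2.1 (highest: 16).
Terminal value 16.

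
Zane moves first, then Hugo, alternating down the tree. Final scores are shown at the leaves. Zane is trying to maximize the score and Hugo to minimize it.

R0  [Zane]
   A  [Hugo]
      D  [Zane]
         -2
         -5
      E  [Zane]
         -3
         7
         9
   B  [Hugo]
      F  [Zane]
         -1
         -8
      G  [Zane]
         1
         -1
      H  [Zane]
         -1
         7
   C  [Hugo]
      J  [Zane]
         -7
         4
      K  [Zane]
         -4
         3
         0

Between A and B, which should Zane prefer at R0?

B

D (Zane): max(-2, -5) = -2
E (Zane): max(-3, 7, 9) = 9
A (Hugo): min(-2, 9) = -2
F (Zane): max(-1, -8) = -1
G (Zane): max(1, -1) = 1
H (Zane): max(-1, 7) = 7
B (Hugo): min(-1, 1, 7) = -1
Zane prefers the higher value; A=-2, B=-1. B is better since -1 > -2.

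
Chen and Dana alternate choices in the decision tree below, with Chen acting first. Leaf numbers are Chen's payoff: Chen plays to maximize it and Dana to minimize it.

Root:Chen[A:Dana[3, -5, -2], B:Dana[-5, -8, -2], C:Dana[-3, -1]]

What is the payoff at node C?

C (Dana): min(-3, -1) = -3

-3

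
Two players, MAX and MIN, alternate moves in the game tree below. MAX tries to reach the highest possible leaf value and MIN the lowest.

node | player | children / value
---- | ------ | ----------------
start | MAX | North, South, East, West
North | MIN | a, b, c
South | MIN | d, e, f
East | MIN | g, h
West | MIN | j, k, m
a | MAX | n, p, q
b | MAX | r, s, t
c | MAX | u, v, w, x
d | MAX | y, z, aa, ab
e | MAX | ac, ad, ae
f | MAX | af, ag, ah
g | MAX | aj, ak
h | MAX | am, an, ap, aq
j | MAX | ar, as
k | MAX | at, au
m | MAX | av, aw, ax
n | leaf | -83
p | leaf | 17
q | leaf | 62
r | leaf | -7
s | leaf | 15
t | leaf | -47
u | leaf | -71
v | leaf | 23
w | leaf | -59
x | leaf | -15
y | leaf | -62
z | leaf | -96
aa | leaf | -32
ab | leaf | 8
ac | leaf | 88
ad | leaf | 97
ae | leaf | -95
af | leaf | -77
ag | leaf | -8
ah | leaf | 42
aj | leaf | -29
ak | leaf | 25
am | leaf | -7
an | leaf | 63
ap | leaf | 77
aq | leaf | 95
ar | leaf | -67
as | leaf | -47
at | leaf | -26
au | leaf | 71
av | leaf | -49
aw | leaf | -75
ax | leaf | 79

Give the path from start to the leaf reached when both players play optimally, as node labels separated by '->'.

a (MAX): max(-83, 17, 62) = 62
b (MAX): max(-7, 15, -47) = 15
c (MAX): max(-71, 23, -59, -15) = 23
North (MIN): min(62, 15, 23) = 15
d (MAX): max(-62, -96, -32, 8) = 8
e (MAX): max(88, 97, -95) = 97
f (MAX): max(-77, -8, 42) = 42
South (MIN): min(8, 97, 42) = 8
g (MAX): max(-29, 25) = 25
h (MAX): max(-7, 63, 77, 95) = 95
East (MIN): min(25, 95) = 25
j (MAX): max(-67, -47) = -47
k (MAX): max(-26, 71) = 71
m (MAX): max(-49, -75, 79) = 79
West (MIN): min(-47, 71, 79) = -47
start (MAX): max(15, 8, 25, -47) = 25
At start, MAX picks East (highest: 25).
At East, MIN picks g (lowest: 25).
At g, MAX picks ak (highest: 25).
Terminal value 25.

start -> East -> g -> ak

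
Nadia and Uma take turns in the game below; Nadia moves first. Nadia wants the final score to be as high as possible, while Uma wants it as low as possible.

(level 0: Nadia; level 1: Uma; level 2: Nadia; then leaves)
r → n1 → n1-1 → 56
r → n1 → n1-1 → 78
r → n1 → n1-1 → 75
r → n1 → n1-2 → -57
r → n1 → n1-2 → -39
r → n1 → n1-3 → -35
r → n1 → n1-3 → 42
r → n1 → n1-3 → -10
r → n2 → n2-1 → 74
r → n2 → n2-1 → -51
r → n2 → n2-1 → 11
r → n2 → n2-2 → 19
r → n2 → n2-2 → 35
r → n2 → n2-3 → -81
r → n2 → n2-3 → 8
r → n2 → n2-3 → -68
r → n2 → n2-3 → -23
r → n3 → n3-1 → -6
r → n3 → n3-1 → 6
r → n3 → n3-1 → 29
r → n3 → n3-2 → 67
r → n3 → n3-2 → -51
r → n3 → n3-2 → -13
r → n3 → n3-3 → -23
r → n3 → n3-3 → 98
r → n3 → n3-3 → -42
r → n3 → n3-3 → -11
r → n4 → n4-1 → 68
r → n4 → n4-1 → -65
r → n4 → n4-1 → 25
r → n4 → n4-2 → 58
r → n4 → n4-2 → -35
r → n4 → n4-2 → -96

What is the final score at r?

58

n1-1 (Nadia): max(56, 78, 75) = 78
n1-2 (Nadia): max(-57, -39) = -39
n1-3 (Nadia): max(-35, 42, -10) = 42
n1 (Uma): min(78, -39, 42) = -39
n2-1 (Nadia): max(74, -51, 11) = 74
n2-2 (Nadia): max(19, 35) = 35
n2-3 (Nadia): max(-81, 8, -68, -23) = 8
n2 (Uma): min(74, 35, 8) = 8
n3-1 (Nadia): max(-6, 6, 29) = 29
n3-2 (Nadia): max(67, -51, -13) = 67
n3-3 (Nadia): max(-23, 98, -42, -11) = 98
n3 (Uma): min(29, 67, 98) = 29
n4-1 (Nadia): max(68, -65, 25) = 68
n4-2 (Nadia): max(58, -35, -96) = 58
n4 (Uma): min(68, 58) = 58
r (Nadia): max(-39, 8, 29, 58) = 58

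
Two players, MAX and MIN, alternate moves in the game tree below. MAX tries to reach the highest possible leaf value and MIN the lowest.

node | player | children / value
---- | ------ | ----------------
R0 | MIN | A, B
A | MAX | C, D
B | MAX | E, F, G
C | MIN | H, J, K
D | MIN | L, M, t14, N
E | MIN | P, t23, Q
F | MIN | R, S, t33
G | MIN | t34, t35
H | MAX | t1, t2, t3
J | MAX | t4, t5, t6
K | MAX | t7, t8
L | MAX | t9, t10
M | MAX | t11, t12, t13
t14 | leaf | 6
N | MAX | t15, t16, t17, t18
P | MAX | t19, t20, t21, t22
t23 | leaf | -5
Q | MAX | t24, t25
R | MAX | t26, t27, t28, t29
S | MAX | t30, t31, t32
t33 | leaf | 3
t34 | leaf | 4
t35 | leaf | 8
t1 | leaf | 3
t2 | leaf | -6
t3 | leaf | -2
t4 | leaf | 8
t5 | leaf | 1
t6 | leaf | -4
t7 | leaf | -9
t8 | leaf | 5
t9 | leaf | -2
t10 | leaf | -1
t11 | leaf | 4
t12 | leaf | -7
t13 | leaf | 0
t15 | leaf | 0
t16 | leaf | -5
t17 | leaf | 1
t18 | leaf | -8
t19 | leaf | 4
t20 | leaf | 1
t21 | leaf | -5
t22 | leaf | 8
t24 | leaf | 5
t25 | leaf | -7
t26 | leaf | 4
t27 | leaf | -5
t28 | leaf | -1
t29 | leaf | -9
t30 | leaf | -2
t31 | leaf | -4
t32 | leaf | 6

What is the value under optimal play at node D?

L (MAX): max(-2, -1) = -1
M (MAX): max(4, -7, 0) = 4
N (MAX): max(0, -5, 1, -8) = 1
D (MIN): min(-1, 4, 6, 1) = -1

-1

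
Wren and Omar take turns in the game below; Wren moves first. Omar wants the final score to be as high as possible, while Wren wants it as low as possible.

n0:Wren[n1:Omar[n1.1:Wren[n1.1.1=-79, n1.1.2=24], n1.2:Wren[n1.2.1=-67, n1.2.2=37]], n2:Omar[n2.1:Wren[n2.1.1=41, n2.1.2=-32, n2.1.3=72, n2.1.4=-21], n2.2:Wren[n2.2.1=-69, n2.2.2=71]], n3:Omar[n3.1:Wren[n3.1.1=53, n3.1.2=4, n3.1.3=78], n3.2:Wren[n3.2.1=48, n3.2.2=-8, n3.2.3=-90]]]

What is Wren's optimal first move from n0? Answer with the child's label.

n1.1 (Wren): min(-79, 24) = -79
n1.2 (Wren): min(-67, 37) = -67
n1 (Omar): max(-79, -67) = -67
n2.1 (Wren): min(41, -32, 72, -21) = -32
n2.2 (Wren): min(-69, 71) = -69
n2 (Omar): max(-32, -69) = -32
n3.1 (Wren): min(53, 4, 78) = 4
n3.2 (Wren): min(48, -8, -90) = -90
n3 (Omar): max(4, -90) = 4
n0 (Wren): min(-67, -32, 4) = -67
Wren at n0 wants the lowest of {n1=-67, n2=-32, n3=4}, so chooses n1.

n1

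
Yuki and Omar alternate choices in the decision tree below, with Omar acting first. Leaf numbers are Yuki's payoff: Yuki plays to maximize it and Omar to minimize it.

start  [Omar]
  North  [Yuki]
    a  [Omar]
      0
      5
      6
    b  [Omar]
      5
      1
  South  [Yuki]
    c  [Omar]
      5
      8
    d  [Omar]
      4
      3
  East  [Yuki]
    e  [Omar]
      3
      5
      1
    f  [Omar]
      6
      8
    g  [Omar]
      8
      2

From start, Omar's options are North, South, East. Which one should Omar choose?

a (Omar): min(0, 5, 6) = 0
b (Omar): min(5, 1) = 1
North (Yuki): max(0, 1) = 1
c (Omar): min(5, 8) = 5
d (Omar): min(4, 3) = 3
South (Yuki): max(5, 3) = 5
e (Omar): min(3, 5, 1) = 1
f (Omar): min(6, 8) = 6
g (Omar): min(8, 2) = 2
East (Yuki): max(1, 6, 2) = 6
start (Omar): min(1, 5, 6) = 1
Omar at start wants the lowest of {North=1, South=5, East=6}, so chooses North.

North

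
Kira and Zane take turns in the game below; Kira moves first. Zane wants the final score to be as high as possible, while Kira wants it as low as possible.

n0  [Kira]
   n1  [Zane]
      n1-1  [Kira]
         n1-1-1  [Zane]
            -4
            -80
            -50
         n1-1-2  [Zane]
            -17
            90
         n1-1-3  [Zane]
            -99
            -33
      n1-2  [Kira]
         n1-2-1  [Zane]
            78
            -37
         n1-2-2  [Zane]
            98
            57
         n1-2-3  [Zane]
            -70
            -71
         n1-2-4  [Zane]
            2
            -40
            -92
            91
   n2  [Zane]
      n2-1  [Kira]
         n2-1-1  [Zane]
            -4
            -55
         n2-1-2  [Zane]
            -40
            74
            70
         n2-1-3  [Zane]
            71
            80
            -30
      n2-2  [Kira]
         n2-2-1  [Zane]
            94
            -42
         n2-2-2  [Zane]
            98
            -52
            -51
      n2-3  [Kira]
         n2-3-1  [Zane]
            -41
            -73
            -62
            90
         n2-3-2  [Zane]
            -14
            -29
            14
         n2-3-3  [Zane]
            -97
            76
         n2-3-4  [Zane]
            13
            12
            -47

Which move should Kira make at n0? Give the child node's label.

n1-1-1 (Zane): max(-4, -80, -50) = -4
n1-1-2 (Zane): max(-17, 90) = 90
n1-1-3 (Zane): max(-99, -33) = -33
n1-1 (Kira): min(-4, 90, -33) = -33
n1-2-1 (Zane): max(78, -37) = 78
n1-2-2 (Zane): max(98, 57) = 98
n1-2-3 (Zane): max(-70, -71) = -70
n1-2-4 (Zane): max(2, -40, -92, 91) = 91
n1-2 (Kira): min(78, 98, -70, 91) = -70
n1 (Zane): max(-33, -70) = -33
n2-1-1 (Zane): max(-4, -55) = -4
n2-1-2 (Zane): max(-40, 74, 70) = 74
n2-1-3 (Zane): max(71, 80, -30) = 80
n2-1 (Kira): min(-4, 74, 80) = -4
n2-2-1 (Zane): max(94, -42) = 94
n2-2-2 (Zane): max(98, -52, -51) = 98
n2-2 (Kira): min(94, 98) = 94
n2-3-1 (Zane): max(-41, -73, -62, 90) = 90
n2-3-2 (Zane): max(-14, -29, 14) = 14
n2-3-3 (Zane): max(-97, 76) = 76
n2-3-4 (Zane): max(13, 12, -47) = 13
n2-3 (Kira): min(90, 14, 76, 13) = 13
n2 (Zane): max(-4, 94, 13) = 94
n0 (Kira): min(-33, 94) = -33
Kira at n0 wants the lowest of {n1=-33, n2=94}, so chooses n1.

n1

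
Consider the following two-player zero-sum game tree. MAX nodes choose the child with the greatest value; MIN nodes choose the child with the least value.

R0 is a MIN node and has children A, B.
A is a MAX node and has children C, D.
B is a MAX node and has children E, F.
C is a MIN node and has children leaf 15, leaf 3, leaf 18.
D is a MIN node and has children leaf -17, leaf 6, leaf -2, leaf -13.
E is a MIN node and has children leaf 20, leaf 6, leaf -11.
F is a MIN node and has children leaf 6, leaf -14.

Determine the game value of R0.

-11

C (MIN): min(15, 3, 18) = 3
D (MIN): min(-17, 6, -2, -13) = -17
A (MAX): max(3, -17) = 3
E (MIN): min(20, 6, -11) = -11
F (MIN): min(6, -14) = -14
B (MAX): max(-11, -14) = -11
R0 (MIN): min(3, -11) = -11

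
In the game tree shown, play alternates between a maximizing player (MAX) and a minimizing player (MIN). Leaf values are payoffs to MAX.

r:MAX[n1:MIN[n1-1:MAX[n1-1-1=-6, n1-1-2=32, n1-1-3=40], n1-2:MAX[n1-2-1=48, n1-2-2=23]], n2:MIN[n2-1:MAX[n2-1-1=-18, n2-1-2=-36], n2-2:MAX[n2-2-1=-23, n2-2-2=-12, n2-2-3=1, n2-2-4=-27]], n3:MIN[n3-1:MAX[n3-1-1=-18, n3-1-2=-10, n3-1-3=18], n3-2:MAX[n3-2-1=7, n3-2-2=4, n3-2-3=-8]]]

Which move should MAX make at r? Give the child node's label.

n1-1 (MAX): max(-6, 32, 40) = 40
n1-2 (MAX): max(48, 23) = 48
n1 (MIN): min(40, 48) = 40
n2-1 (MAX): max(-18, -36) = -18
n2-2 (MAX): max(-23, -12, 1, -27) = 1
n2 (MIN): min(-18, 1) = -18
n3-1 (MAX): max(-18, -10, 18) = 18
n3-2 (MAX): max(7, 4, -8) = 7
n3 (MIN): min(18, 7) = 7
r (MAX): max(40, -18, 7) = 40
MAX at r wants the highest of {n1=40, n2=-18, n3=7}, so chooses n1.

n1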